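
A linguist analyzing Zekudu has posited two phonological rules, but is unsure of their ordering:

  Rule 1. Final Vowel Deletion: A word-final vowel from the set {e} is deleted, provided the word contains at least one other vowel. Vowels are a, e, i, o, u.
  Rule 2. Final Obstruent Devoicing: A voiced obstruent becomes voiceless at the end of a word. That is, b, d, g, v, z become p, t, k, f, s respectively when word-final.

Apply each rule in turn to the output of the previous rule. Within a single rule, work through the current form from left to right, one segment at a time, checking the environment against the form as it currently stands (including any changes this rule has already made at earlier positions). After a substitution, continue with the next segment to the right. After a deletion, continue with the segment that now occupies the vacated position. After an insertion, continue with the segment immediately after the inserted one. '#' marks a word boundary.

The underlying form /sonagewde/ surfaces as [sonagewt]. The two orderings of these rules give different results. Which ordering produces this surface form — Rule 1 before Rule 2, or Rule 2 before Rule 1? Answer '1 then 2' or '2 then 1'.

1 then 2

Order 1 then 2:
  1 Final Vowel Deletion: [sonagewde] → [sonagewd]
  2 Final Obstruent Devoicing: [sonagewd] → [sonagewt]
  result: [sonagewt]
Order 2 then 1:
  2 Final Obstruent Devoicing: no change — [sonagewde]
  1 Final Vowel Deletion: [sonagewde] → [sonagewd]
  result: [sonagewd]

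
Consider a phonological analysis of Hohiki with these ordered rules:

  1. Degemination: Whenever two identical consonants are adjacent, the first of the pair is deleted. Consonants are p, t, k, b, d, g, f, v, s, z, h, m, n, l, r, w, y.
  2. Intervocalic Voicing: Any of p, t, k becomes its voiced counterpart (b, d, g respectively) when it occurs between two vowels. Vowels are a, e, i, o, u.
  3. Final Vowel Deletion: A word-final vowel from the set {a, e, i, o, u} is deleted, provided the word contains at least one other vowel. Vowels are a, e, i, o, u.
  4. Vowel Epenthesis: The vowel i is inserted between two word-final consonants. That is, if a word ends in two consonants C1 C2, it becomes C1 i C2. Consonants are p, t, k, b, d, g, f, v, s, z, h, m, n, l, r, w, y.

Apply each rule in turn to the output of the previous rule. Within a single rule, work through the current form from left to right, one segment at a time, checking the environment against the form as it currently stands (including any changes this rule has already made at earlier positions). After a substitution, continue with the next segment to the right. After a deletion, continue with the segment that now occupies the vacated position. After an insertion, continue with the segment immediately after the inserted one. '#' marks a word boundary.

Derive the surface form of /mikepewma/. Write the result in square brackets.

1 Degemination: no change — [mikepewma]
2 Intervocalic Voicing: [mikepewma] → [migebewma]
3 Final Vowel Deletion: [migebewma] → [migebewm]
4 Vowel Epenthesis: [migebewm] → [migebewim]

[migebewim]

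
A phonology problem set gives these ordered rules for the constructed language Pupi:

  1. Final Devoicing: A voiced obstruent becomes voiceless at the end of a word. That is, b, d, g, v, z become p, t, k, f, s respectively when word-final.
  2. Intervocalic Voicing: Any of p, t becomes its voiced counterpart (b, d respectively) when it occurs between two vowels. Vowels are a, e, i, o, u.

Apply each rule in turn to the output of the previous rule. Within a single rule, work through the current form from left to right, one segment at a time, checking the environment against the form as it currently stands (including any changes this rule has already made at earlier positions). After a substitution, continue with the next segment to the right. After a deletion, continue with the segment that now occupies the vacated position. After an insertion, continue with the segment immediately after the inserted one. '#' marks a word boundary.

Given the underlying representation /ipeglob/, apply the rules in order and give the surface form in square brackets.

[ibeglop]

1 Final Devoicing: [ipeglob] → [ipeglop]
2 Intervocalic Voicing: [ipeglop] → [ibeglop]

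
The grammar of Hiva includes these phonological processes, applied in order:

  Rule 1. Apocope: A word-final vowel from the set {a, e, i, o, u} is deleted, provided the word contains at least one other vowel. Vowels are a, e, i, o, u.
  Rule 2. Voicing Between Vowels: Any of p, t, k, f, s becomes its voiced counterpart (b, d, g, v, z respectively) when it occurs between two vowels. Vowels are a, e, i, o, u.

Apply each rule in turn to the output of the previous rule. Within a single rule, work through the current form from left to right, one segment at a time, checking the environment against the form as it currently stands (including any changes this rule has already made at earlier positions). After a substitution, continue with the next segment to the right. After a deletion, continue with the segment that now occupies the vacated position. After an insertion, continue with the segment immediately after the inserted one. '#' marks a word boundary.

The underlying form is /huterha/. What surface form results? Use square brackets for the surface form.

[huderh]

Rule 1 Apocope: [huterha] → [huterh]
Rule 2 Voicing Between Vowels: [huterh] → [huderh]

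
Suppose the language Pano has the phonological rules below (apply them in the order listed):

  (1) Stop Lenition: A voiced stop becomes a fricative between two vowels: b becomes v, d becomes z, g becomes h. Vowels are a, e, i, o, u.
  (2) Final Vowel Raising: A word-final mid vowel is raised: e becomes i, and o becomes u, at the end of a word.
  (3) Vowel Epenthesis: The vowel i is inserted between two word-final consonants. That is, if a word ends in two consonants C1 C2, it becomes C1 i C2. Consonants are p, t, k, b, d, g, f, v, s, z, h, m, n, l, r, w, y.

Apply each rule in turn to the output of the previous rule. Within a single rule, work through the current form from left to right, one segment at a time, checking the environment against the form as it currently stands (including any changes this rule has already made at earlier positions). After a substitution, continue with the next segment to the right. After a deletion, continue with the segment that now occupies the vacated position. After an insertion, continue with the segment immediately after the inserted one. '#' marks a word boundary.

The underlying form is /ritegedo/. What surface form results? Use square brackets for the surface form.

(1) Stop Lenition: [ritegedo] → [ritehezo]
(2) Final Vowel Raising: [ritehezo] → [ritehezu]
(3) Vowel Epenthesis: no change — [ritehezu]

[ritehezu]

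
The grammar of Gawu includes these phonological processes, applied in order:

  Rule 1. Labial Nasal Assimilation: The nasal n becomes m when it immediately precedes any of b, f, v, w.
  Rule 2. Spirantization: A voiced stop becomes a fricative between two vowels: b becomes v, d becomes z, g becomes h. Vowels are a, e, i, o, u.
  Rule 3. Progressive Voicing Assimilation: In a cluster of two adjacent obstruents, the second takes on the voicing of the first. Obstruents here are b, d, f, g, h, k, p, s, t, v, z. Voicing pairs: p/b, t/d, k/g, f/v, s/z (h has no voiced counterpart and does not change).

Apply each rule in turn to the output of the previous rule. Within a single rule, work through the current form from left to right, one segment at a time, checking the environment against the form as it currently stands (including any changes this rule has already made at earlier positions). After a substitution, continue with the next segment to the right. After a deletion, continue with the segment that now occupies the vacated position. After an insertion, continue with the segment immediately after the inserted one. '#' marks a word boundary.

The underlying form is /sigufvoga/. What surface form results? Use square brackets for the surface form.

Rule 1 Labial Nasal Assimilation: no change — [sigufvoga]
Rule 2 Spirantization: [sigufvoga] → [sihufvoha]
Rule 3 Progressive Voicing Assimilation: [sihufvoha] → [sihuffoha]

[sihuffoha]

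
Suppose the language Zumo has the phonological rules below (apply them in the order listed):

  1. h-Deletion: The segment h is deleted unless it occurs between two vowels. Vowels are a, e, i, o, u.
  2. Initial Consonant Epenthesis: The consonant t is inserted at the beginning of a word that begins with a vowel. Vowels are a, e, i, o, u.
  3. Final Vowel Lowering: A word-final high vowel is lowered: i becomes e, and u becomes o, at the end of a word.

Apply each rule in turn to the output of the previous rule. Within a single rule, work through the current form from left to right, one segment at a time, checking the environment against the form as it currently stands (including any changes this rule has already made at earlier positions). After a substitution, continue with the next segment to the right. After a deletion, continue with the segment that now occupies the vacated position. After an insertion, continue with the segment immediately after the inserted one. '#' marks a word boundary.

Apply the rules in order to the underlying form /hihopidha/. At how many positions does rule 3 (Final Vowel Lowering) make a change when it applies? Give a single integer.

1 h-Deletion: [hihopidha] → [ihopida]
2 Initial Consonant Epenthesis: [ihopida] → [tihopida]
3 Final Vowel Lowering: no change — [tihopida]
Rule 3 changed 0 position(s).

0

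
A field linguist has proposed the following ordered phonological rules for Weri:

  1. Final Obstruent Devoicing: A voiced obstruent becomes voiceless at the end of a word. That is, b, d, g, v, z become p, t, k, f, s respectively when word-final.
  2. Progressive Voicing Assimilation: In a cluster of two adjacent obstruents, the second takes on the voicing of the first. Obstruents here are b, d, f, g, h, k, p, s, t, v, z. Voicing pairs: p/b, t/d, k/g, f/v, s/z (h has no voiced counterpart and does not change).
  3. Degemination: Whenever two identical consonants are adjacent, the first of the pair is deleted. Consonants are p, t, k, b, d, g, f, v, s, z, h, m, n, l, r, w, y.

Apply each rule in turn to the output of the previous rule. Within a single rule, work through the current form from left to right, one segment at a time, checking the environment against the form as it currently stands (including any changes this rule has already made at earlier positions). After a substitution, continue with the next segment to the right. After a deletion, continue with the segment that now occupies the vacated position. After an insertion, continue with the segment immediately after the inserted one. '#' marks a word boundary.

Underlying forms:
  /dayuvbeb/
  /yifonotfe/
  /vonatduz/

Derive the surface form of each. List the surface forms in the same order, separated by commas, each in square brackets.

/dayuvbeb/:
  1 Final Obstruent Devoicing: [dayuvbeb] → [dayuvbep]
  2 Progressive Voicing Assimilation: no change — [dayuvbep]
  3 Degemination: no change — [dayuvbep]
/yifonotfe/:
  1 Final Obstruent Devoicing: no change — [yifonotfe]
  2 Progressive Voicing Assimilation: no change — [yifonotfe]
  3 Degemination: no change — [yifonotfe]
/vonatduz/:
  1 Final Obstruent Devoicing: [vonatduz] → [vonatdus]
  2 Progressive Voicing Assimilation: [vonatdus] → [vonattus]
  3 Degemination: [vonattus] → [vonatus]

[dayuvbep], [yifonotfe], [vonatus]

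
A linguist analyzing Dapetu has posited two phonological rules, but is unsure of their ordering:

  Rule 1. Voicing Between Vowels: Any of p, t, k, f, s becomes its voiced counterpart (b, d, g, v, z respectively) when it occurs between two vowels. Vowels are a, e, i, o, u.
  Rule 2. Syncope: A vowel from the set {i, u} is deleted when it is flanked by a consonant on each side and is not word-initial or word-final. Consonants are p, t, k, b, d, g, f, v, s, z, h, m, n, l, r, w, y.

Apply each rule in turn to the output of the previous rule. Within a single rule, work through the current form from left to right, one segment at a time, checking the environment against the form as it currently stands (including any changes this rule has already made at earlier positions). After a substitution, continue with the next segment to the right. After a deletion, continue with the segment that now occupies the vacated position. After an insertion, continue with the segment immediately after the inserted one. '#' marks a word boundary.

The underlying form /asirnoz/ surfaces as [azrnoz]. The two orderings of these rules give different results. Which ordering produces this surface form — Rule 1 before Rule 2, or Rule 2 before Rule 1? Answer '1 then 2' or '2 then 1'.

1 then 2

Order 1 then 2:
  1 Voicing Between Vowels: [asirnoz] → [azirnoz]
  2 Syncope: [azirnoz] → [azrnoz]
  result: [azrnoz]
Order 2 then 1:
  2 Syncope: [asirnoz] → [asrnoz]
  1 Voicing Between Vowels: no change — [asrnoz]
  result: [asrnoz]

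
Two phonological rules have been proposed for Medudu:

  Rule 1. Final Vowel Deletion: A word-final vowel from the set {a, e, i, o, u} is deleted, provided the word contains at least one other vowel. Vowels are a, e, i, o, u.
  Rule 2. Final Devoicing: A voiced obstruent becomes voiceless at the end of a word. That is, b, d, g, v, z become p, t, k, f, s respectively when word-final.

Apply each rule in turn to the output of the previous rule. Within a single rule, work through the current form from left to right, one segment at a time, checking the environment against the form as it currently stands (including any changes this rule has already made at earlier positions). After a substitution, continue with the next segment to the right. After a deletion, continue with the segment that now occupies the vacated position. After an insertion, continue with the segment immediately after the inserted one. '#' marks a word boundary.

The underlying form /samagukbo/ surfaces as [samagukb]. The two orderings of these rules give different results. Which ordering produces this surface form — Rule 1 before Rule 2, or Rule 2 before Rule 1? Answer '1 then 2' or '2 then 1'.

Order 1 then 2:
  1 Final Vowel Deletion: [samagukbo] → [samagukb]
  2 Final Devoicing: [samagukb] → [samagukp]
  result: [samagukp]
Order 2 then 1:
  2 Final Devoicing: no change — [samagukbo]
  1 Final Vowel Deletion: [samagukbo] → [samagukb]
  result: [samagukb]

2 then 1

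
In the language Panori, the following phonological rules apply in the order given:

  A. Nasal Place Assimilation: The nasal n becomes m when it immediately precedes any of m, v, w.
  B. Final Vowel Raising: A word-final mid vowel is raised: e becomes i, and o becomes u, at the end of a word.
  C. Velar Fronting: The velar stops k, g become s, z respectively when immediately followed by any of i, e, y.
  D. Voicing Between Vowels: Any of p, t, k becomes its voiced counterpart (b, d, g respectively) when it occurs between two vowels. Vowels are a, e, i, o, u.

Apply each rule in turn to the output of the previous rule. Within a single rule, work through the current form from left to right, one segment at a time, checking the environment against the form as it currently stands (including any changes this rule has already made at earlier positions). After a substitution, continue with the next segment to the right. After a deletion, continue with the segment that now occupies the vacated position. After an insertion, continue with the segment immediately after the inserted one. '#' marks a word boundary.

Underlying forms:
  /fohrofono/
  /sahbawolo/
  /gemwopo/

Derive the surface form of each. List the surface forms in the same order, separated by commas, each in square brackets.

[fohrofonu], [sahbawolu], [zemwobu]

/fohrofono/:
  A Nasal Place Assimilation: no change — [fohrofono]
  B Final Vowel Raising: [fohrofono] → [fohrofonu]
  C Velar Fronting: no change — [fohrofonu]
  D Voicing Between Vowels: no change — [fohrofonu]
/sahbawolo/:
  A Nasal Place Assimilation: no change — [sahbawolo]
  B Final Vowel Raising: [sahbawolo] → [sahbawolu]
  C Velar Fronting: no change — [sahbawolu]
  D Voicing Between Vowels: no change — [sahbawolu]
/gemwopo/:
  A Nasal Place Assimilation: no change — [gemwopo]
  B Final Vowel Raising: [gemwopo] → [gemwopu]
  C Velar Fronting: [gemwopu] → [zemwopu]
  D Voicing Between Vowels: [zemwopu] → [zemwobu]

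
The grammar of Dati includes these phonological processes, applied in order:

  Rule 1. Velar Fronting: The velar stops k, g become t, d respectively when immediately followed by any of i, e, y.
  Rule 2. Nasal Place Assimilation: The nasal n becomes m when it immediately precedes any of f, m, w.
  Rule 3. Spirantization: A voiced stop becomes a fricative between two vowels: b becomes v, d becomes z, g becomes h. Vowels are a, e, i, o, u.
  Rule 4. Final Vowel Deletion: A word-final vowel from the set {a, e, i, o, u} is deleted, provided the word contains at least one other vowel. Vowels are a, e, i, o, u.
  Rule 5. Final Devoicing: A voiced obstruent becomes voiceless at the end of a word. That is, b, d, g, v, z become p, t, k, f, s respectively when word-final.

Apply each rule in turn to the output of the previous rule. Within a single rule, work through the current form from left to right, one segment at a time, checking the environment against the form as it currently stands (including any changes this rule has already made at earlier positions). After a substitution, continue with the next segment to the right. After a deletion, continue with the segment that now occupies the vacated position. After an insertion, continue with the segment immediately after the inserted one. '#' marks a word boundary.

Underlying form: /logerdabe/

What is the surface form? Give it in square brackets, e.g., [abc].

[lozerdaf]

Rule 1 Velar Fronting: [logerdabe] → [loderdabe]
Rule 2 Nasal Place Assimilation: no change — [loderdabe]
Rule 3 Spirantization: [loderdabe] → [lozerdave]
Rule 4 Final Vowel Deletion: [lozerdave] → [lozerdav]
Rule 5 Final Devoicing: [lozerdav] → [lozerdaf]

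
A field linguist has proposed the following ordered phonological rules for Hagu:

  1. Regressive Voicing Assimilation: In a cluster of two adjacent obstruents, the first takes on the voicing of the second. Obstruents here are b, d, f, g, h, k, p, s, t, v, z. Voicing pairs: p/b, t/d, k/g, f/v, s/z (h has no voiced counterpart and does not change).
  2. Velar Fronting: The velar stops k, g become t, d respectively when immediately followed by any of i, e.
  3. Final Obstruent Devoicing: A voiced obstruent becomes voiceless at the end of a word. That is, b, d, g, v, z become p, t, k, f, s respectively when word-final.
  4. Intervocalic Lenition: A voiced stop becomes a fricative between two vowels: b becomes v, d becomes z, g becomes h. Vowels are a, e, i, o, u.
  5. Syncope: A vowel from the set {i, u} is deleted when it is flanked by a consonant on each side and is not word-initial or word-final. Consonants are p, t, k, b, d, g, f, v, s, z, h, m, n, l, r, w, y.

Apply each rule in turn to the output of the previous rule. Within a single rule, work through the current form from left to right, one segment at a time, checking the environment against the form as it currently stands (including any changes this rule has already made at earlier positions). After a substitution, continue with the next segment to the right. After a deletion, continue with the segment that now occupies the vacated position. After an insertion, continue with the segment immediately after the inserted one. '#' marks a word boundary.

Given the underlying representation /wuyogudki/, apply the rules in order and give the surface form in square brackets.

1 Regressive Voicing Assimilation: [wuyogudki] → [wuyogutki]
2 Velar Fronting: [wuyogutki] → [wuyogutti]
3 Final Obstruent Devoicing: no change — [wuyogutti]
4 Intervocalic Lenition: [wuyogutti] → [wuyohutti]
5 Syncope: [wuyohutti] → [wyohtti]

[wyohtti]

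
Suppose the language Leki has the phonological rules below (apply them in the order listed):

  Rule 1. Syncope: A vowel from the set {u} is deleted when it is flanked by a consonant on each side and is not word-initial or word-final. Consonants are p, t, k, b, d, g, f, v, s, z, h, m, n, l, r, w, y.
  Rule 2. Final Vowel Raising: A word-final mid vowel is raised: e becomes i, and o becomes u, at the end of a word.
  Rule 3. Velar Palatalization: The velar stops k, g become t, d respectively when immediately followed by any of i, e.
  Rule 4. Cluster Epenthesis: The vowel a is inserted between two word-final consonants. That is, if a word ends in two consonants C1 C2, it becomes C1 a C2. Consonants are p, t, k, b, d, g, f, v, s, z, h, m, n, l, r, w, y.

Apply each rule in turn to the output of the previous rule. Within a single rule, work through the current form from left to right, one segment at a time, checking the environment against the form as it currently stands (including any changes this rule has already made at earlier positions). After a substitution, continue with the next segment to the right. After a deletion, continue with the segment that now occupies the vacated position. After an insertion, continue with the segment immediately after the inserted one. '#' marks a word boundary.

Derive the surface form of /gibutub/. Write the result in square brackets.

Rule 1 Syncope: [gibutub] → [gibtb]
Rule 2 Final Vowel Raising: no change — [gibtb]
Rule 3 Velar Palatalization: [gibtb] → [dibtb]
Rule 4 Cluster Epenthesis: [dibtb] → [dibtab]

[dibtab]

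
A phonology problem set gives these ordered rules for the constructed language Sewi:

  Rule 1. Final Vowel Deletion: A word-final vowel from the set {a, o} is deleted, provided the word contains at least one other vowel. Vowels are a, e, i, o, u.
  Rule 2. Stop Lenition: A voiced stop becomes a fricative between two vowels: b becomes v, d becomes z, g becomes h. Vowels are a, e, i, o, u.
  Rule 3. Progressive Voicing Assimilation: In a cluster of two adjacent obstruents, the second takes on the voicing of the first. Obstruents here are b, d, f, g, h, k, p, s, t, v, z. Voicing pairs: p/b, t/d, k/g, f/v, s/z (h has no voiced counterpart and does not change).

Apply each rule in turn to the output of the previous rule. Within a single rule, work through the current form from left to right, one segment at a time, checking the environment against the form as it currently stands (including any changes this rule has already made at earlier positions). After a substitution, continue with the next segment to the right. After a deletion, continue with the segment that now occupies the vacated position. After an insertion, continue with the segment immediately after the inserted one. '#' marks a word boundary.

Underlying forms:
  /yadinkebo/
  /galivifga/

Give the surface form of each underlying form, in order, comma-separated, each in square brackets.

[yazinkeb], [galivifk]

/yadinkebo/:
  Rule 1 Final Vowel Deletion: [yadinkebo] → [yadinkeb]
  Rule 2 Stop Lenition: [yadinkeb] → [yazinkeb]
  Rule 3 Progressive Voicing Assimilation: no change — [yazinkeb]
/galivifga/:
  Rule 1 Final Vowel Deletion: [galivifga] → [galivifg]
  Rule 2 Stop Lenition: no change — [galivifg]
  Rule 3 Progressive Voicing Assimilation: [galivifg] → [galivifk]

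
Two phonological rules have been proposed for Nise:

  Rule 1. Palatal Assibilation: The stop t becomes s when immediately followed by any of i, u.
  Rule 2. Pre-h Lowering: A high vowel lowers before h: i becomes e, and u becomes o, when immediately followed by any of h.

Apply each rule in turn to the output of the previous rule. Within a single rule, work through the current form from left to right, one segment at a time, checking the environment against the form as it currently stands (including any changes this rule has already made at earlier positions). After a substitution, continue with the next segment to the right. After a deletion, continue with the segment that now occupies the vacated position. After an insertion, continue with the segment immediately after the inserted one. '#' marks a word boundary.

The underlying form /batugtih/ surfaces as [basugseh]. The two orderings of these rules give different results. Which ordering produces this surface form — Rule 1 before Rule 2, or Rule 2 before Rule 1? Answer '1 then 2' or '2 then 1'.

1 then 2

Order 1 then 2:
  1 Palatal Assibilation: [batugtih] → [basugsih]
  2 Pre-h Lowering: [basugsih] → [basugseh]
  result: [basugseh]
Order 2 then 1:
  2 Pre-h Lowering: [batugtih] → [batugteh]
  1 Palatal Assibilation: [batugteh] → [basugteh]
  result: [basugteh]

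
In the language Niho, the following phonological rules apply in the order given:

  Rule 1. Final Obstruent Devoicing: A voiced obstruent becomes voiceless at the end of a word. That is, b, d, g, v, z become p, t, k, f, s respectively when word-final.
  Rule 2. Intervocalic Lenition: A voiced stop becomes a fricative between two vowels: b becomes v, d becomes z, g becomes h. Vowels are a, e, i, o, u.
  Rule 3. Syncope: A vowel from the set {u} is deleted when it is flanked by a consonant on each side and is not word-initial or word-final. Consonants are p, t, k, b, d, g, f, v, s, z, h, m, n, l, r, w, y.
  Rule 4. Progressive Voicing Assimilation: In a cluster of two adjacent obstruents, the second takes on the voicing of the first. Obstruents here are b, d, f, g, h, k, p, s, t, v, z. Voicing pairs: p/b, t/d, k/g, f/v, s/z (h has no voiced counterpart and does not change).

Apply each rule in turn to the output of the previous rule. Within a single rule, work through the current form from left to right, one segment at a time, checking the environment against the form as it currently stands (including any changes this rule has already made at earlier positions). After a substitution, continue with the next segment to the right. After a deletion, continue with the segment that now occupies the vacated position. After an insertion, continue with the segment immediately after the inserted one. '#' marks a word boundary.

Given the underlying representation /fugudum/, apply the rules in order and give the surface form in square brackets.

[fhsm]

Rule 1 Final Obstruent Devoicing: no change — [fugudum]
Rule 2 Intervocalic Lenition: [fugudum] → [fuhuzum]
Rule 3 Syncope: [fuhuzum] → [fhzm]
Rule 4 Progressive Voicing Assimilation: [fhzm] → [fhsm]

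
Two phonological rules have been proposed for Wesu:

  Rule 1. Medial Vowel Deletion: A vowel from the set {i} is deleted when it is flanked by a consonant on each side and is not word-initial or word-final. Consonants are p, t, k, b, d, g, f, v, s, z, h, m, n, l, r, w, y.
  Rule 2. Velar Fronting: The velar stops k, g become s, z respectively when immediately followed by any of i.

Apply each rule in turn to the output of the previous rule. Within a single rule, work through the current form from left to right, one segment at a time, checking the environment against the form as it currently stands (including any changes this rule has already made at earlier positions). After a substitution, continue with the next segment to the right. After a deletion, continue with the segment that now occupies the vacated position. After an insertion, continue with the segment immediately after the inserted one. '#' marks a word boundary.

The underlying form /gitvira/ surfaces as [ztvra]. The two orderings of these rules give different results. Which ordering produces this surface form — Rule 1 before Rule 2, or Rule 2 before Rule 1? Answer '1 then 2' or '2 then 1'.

Order 1 then 2:
  1 Medial Vowel Deletion: [gitvira] → [gtvra]
  2 Velar Fronting: no change — [gtvra]
  result: [gtvra]
Order 2 then 1:
  2 Velar Fronting: [gitvira] → [zitvira]
  1 Medial Vowel Deletion: [zitvira] → [ztvra]
  result: [ztvra]

2 then 1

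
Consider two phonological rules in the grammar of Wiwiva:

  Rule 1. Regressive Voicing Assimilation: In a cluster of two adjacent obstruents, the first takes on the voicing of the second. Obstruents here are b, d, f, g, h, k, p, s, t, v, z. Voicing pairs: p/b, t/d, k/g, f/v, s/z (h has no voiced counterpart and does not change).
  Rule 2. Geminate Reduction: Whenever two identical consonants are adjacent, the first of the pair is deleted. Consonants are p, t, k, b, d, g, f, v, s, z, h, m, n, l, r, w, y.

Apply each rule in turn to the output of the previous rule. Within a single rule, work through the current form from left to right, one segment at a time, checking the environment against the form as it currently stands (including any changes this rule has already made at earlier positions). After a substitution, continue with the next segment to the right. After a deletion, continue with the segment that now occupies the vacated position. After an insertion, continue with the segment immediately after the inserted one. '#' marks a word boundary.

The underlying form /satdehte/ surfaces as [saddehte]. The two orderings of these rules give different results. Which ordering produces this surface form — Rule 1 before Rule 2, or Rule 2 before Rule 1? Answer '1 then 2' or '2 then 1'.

Order 1 then 2:
  1 Regressive Voicing Assimilation: [satdehte] → [saddehte]
  2 Geminate Reduction: [saddehte] → [sadehte]
  result: [sadehte]
Order 2 then 1:
  2 Geminate Reduction: no change — [satdehte]
  1 Regressive Voicing Assimilation: [satdehte] → [saddehte]
  result: [saddehte]

2 then 1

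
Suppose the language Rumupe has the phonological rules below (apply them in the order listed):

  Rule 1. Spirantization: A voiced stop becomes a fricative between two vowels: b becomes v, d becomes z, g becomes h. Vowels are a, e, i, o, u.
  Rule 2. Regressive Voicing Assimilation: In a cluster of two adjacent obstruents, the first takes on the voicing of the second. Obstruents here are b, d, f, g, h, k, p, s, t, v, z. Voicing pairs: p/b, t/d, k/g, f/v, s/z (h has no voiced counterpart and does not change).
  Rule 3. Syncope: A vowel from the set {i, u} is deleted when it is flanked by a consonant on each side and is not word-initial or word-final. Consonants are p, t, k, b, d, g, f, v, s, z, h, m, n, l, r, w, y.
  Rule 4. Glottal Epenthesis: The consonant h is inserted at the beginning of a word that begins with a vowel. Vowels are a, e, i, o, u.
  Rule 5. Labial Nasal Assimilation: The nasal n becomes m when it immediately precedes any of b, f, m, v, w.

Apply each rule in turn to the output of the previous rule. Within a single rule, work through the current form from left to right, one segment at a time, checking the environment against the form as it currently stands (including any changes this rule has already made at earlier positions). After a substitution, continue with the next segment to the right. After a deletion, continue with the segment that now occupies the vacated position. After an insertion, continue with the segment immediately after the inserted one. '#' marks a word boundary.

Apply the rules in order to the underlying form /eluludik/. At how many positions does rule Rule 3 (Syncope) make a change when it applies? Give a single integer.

Rule 1 Spirantization: [eluludik] → [eluluzik]
Rule 2 Regressive Voicing Assimilation: no change — [eluluzik]
Rule 3 Syncope: [eluluzik] → [ellzk]
Rule 4 Glottal Epenthesis: [ellzk] → [hellzk]
Rule 5 Labial Nasal Assimilation: no change — [hellzk]
Rule Rule 3 changed 3 position(s).

3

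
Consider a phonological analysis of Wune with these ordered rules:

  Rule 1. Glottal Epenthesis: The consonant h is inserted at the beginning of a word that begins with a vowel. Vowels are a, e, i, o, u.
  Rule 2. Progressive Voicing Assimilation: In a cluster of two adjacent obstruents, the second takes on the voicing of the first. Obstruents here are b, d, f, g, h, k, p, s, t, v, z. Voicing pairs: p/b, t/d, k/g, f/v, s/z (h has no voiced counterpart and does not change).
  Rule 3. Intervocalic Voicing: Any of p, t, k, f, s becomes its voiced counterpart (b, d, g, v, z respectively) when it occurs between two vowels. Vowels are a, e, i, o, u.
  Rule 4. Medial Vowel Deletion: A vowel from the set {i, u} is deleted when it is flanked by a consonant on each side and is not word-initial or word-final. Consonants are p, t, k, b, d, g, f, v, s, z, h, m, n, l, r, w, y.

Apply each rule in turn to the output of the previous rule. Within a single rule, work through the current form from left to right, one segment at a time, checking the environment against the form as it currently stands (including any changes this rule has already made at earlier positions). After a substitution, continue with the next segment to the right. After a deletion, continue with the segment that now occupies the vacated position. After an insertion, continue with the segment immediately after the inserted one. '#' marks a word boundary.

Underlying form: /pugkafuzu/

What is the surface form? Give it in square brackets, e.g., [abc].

Rule 1 Glottal Epenthesis: no change — [pugkafuzu]
Rule 2 Progressive Voicing Assimilation: [pugkafuzu] → [puggafuzu]
Rule 3 Intervocalic Voicing: [puggafuzu] → [puggavuzu]
Rule 4 Medial Vowel Deletion: [puggavuzu] → [pggavzu]

[pggavzu]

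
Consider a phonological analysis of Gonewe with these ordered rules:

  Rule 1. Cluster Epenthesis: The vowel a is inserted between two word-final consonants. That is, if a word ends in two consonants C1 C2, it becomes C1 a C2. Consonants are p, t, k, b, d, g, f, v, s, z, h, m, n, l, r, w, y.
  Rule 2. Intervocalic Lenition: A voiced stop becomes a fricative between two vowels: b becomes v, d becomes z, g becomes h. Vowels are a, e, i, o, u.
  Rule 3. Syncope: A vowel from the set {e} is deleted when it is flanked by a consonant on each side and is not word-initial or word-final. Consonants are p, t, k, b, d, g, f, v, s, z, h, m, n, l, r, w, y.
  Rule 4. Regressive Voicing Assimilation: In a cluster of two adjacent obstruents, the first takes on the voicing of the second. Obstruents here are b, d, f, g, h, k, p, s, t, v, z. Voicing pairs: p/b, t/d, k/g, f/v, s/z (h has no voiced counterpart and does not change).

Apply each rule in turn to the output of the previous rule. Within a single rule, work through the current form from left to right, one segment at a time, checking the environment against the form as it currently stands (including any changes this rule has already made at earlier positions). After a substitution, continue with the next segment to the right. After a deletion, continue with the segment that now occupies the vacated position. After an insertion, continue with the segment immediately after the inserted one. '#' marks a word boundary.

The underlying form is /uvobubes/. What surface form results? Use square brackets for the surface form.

Rule 1 Cluster Epenthesis: no change — [uvobubes]
Rule 2 Intervocalic Lenition: [uvobubes] → [uvovuves]
Rule 3 Syncope: [uvovuves] → [uvovuvs]
Rule 4 Regressive Voicing Assimilation: [uvovuvs] → [uvovufs]

[uvovufs]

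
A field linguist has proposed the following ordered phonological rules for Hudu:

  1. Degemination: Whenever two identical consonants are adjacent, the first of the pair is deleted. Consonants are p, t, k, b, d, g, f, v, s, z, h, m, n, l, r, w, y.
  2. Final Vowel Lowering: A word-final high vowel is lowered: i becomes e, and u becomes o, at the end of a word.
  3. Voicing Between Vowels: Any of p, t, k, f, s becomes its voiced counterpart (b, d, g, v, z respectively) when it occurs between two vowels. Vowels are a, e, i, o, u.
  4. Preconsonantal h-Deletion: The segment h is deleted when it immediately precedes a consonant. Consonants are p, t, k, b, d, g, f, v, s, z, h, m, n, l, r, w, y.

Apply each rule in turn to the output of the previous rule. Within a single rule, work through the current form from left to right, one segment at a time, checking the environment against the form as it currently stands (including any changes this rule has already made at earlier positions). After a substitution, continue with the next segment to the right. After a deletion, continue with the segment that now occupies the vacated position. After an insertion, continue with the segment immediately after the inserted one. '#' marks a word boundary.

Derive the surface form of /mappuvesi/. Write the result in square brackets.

[mabuveze]

1 Degemination: [mappuvesi] → [mapuvesi]
2 Final Vowel Lowering: [mapuvesi] → [mapuvese]
3 Voicing Between Vowels: [mapuvese] → [mabuveze]
4 Preconsonantal h-Deletion: no change — [mabuveze]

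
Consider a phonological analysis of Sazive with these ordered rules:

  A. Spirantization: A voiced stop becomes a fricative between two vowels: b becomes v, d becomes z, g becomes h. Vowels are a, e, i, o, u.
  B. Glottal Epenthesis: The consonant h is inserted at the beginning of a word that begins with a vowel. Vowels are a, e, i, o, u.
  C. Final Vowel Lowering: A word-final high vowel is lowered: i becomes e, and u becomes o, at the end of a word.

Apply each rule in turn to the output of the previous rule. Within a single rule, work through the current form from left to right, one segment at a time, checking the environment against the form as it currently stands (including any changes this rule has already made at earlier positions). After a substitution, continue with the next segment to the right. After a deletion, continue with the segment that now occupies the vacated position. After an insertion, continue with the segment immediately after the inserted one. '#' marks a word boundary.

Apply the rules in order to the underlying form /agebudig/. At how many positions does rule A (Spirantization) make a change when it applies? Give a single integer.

3

A Spirantization: [agebudig] → [ahevuzig]
B Glottal Epenthesis: [ahevuzig] → [hahevuzig]
C Final Vowel Lowering: no change — [hahevuzig]
Rule A changed 3 position(s).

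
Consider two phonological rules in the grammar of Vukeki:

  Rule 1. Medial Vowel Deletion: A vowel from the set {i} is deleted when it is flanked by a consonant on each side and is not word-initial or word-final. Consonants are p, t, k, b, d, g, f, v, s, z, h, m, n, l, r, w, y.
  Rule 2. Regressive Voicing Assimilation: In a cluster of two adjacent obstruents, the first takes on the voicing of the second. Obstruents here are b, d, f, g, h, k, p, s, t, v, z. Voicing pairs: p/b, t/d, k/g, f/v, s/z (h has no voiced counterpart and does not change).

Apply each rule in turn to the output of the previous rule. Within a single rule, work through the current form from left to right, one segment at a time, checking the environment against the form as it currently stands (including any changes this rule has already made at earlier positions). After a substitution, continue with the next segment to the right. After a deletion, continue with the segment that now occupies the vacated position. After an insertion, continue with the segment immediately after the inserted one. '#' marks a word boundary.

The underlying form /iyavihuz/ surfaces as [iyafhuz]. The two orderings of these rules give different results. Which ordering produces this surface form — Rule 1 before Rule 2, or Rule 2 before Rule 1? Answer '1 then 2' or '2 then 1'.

1 then 2

Order 1 then 2:
  1 Medial Vowel Deletion: [iyavihuz] → [iyavhuz]
  2 Regressive Voicing Assimilation: [iyavhuz] → [iyafhuz]
  result: [iyafhuz]
Order 2 then 1:
  2 Regressive Voicing Assimilation: no change — [iyavihuz]
  1 Medial Vowel Deletion: [iyavihuz] → [iyavhuz]
  result: [iyavhuz]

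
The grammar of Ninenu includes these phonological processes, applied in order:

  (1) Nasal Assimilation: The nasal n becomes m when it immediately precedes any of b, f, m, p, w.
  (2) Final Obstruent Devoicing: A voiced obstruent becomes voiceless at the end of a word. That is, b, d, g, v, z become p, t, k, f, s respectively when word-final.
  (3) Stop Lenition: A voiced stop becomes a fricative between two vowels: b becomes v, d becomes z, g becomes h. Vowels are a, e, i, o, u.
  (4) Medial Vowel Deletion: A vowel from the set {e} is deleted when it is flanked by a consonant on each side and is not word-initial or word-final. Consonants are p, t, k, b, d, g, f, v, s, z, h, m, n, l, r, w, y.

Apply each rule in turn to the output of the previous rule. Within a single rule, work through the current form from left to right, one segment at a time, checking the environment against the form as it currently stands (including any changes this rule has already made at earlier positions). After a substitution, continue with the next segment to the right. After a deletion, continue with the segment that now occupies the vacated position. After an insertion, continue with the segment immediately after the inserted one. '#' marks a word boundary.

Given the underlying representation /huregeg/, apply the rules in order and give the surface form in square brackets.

(1) Nasal Assimilation: no change — [huregeg]
(2) Final Obstruent Devoicing: [huregeg] → [huregek]
(3) Stop Lenition: [huregek] → [hurehek]
(4) Medial Vowel Deletion: [hurehek] → [hurhk]

[hurhk]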